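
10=10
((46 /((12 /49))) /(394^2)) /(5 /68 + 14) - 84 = -18718648193 /222841278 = -84.00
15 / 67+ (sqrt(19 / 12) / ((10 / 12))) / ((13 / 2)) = 15 / 67+ 2 * sqrt(57) / 65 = 0.46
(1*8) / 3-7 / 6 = 3 / 2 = 1.50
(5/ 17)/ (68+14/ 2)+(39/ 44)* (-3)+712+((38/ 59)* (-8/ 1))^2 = 28741660889/ 39056820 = 735.89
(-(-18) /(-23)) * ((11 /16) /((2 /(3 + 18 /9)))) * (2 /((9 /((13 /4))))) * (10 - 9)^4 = -715 /736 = -0.97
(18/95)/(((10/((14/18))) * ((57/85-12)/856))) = -952/855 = -1.11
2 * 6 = 12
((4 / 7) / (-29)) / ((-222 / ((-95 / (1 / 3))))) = -190 / 7511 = -0.03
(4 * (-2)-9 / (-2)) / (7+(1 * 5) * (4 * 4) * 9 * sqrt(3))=49 / 3110302-2520 * sqrt(3) / 1555151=-0.00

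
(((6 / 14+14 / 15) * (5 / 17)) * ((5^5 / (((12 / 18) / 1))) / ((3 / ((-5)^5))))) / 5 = -279296875 / 714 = -391172.09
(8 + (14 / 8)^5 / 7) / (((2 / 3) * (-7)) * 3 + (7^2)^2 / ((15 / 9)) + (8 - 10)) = 52965 / 7293952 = 0.01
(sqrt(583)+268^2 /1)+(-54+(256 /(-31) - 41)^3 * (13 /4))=-37734752099 /119164+sqrt(583)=-316638.20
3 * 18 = 54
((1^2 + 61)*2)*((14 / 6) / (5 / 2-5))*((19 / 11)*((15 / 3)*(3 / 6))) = -16492 / 33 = -499.76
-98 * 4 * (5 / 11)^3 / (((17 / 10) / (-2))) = 980000 / 22627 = 43.31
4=4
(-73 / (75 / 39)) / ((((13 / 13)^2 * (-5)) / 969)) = 919581 / 125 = 7356.65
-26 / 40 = -13 / 20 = -0.65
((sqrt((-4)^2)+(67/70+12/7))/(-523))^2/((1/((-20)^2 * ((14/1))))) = 1744712/1914703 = 0.91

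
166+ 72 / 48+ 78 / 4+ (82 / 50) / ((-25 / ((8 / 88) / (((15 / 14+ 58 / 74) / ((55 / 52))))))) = 584037131 / 3123250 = 187.00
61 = 61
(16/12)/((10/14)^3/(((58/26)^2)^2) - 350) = -970389532/254716541775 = -0.00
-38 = -38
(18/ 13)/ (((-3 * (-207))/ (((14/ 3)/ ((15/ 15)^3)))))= 28/ 2691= 0.01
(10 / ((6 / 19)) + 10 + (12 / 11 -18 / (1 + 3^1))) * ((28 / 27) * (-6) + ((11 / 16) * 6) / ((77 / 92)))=-411575 / 8316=-49.49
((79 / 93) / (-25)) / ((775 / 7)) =-553 / 1801875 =-0.00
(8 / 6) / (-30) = -2 / 45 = -0.04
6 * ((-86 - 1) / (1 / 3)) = -1566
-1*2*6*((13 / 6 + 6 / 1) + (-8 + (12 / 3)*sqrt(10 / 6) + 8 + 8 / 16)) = -104- 16*sqrt(15) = -165.97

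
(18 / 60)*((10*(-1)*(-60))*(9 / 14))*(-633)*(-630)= 46145700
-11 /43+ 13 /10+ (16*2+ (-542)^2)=126332729 /430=293797.04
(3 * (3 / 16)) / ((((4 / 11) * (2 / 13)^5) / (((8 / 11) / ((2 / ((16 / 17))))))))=3341637 / 544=6142.72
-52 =-52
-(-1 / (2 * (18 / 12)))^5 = 1 / 243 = 0.00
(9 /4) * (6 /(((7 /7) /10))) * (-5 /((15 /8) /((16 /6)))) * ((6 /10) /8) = -72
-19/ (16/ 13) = -247/ 16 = -15.44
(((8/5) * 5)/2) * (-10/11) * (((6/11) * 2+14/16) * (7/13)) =-6055/1573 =-3.85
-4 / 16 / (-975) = 1 / 3900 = 0.00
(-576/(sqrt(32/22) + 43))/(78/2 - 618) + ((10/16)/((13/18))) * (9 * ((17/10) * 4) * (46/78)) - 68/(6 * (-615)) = 76499714343983/2446009823790 - 768 * sqrt(11)/3922339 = 31.27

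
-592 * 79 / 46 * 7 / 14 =-11692 / 23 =-508.35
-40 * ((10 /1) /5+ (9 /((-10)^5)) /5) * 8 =-1999982 /3125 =-639.99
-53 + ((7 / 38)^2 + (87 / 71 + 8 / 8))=-5202141 / 102524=-50.74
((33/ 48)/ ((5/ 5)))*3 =2.06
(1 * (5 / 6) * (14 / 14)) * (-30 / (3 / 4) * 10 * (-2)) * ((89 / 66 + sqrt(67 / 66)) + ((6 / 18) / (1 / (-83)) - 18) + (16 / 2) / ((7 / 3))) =-2099000 / 77 + 1000 * sqrt(4422) / 99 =-26588.04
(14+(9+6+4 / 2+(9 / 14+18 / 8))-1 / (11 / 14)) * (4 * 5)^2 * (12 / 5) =2411280 / 77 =31315.32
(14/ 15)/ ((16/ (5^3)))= 175/ 24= 7.29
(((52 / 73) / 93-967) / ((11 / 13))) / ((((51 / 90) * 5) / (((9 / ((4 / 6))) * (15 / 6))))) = -11521418805 / 846362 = -13612.87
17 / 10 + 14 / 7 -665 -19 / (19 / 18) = -6793 / 10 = -679.30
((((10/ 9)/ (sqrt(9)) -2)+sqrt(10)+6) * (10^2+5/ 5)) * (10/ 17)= 1010 * sqrt(10)/ 17+119180/ 459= 447.53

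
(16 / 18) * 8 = 64 / 9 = 7.11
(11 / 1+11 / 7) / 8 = 11 / 7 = 1.57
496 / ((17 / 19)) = 9424 / 17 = 554.35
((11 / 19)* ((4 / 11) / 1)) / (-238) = -2 / 2261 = -0.00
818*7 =5726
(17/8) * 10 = 85/4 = 21.25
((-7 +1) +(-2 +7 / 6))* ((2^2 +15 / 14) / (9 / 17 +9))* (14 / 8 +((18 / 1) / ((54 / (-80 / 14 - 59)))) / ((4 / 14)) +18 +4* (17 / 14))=23506325 / 127008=185.08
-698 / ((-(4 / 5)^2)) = 8725 / 8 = 1090.62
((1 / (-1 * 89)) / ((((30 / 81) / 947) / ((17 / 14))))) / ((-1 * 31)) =434673 / 386260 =1.13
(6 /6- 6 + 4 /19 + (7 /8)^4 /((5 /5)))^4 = 11450183812045583192721 /36682100439909400576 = 312.15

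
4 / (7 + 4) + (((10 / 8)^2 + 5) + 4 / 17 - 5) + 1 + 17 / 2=34891 / 2992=11.66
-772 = -772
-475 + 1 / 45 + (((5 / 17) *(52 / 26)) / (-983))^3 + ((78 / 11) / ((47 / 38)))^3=-8315339950801249912512242 / 29019602590500511575135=-286.54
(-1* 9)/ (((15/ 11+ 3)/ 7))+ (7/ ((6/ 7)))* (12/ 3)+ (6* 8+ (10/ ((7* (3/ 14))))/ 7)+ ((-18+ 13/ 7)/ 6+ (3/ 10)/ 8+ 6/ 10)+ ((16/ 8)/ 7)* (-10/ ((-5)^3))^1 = 22803/ 350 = 65.15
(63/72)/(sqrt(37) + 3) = -3/32 + sqrt(37)/32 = 0.10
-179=-179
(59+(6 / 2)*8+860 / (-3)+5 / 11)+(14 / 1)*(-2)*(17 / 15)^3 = -9057454 / 37125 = -243.97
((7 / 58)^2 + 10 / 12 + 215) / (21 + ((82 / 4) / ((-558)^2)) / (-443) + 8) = 7.44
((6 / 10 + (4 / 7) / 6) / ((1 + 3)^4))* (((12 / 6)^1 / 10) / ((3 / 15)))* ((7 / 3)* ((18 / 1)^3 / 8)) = 5913 / 1280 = 4.62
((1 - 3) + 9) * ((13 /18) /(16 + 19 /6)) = 91 /345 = 0.26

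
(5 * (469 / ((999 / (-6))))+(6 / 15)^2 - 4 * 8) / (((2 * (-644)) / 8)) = 0.29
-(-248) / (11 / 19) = 4712 / 11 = 428.36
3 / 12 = 1 / 4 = 0.25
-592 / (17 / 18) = -10656 / 17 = -626.82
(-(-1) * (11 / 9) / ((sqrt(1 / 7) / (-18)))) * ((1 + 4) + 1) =-132 * sqrt(7) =-349.24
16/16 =1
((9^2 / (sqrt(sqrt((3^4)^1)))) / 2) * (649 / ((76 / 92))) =403029 / 38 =10606.03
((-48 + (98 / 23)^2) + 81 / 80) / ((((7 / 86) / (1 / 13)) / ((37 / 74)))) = -7495459 / 550160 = -13.62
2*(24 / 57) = 16 / 19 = 0.84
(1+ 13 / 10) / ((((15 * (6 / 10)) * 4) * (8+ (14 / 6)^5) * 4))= 621 / 3000160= 0.00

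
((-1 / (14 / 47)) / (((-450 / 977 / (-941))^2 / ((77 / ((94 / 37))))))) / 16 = -344003438433743 / 12960000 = -26543475.19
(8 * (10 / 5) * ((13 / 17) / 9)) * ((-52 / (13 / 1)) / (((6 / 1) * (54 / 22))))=-4576 / 12393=-0.37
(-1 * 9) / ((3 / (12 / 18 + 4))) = -14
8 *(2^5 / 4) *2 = 128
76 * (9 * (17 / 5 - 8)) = -15732 / 5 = -3146.40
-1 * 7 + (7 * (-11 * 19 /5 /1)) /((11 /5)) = -140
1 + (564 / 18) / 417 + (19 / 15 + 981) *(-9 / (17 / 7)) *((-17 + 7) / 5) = 774268153 / 106335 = 7281.40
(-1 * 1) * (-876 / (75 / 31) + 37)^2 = -66048129 / 625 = -105677.01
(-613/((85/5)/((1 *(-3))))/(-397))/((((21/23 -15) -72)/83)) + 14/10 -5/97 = 696138721/432070980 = 1.61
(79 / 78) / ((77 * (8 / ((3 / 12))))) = 79 / 192192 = 0.00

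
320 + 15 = 335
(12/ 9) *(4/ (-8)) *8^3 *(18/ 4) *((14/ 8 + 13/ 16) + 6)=-13152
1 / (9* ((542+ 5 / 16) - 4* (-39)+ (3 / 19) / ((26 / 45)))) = 3952 / 24847299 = 0.00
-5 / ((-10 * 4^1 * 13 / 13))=1 / 8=0.12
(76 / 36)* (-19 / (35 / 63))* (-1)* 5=361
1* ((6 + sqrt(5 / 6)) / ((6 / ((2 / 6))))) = sqrt(30) / 108 + 1 / 3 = 0.38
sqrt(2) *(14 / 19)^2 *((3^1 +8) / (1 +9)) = 1078 *sqrt(2) / 1805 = 0.84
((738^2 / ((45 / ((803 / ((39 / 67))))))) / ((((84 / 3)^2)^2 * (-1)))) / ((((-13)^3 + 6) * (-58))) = -271318443 / 1269275396480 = -0.00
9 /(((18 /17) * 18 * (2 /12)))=17 /6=2.83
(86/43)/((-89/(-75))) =150/89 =1.69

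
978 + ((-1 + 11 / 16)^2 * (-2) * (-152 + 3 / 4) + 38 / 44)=5679335 / 5632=1008.40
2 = 2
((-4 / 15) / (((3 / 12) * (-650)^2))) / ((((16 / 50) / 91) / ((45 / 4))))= -21 / 2600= -0.01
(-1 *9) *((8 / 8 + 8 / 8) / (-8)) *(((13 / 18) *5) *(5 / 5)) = 65 / 8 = 8.12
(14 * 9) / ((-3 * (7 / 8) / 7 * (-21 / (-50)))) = -800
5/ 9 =0.56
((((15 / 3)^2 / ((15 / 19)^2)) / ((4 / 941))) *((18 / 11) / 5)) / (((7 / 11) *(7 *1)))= 339701 / 490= 693.27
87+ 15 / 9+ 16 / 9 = 814 / 9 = 90.44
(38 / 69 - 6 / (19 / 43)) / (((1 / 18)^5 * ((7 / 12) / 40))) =-737687347200 / 437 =-1688071732.72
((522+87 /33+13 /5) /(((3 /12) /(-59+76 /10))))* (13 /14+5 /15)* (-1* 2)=526642344 /1925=273580.44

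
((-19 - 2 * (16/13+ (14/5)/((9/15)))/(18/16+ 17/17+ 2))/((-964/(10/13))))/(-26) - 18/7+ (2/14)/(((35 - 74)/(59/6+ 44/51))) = -9307745935/3564439164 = -2.61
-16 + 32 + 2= 18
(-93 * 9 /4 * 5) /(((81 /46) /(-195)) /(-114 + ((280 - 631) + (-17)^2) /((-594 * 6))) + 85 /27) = -34312052095425 /103246969256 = -332.33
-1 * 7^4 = -2401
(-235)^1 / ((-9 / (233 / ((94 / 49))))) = 3171.39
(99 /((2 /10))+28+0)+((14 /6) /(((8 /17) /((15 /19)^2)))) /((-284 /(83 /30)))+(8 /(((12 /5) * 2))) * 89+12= 3362639045 /4921152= 683.30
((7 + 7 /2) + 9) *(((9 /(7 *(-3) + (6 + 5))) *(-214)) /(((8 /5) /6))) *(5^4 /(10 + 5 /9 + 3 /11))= 6971518125 /8576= 812910.23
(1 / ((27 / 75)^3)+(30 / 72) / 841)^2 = 2762944134601225 / 6014049950736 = 459.41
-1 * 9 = -9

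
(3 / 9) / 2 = 0.17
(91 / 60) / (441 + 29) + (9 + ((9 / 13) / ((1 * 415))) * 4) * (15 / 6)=685231289 / 30427800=22.52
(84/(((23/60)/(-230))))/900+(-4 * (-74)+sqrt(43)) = sqrt(43)+240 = 246.56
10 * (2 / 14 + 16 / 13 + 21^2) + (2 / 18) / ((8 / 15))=9661895 / 2184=4423.94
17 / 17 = 1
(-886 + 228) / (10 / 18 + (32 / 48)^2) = -658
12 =12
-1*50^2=-2500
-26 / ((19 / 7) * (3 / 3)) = -182 / 19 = -9.58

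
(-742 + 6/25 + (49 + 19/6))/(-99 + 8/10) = 103439/14730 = 7.02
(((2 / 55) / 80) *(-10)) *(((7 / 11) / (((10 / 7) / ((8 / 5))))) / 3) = -49 / 45375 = -0.00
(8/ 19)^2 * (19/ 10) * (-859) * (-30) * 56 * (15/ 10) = 729155.37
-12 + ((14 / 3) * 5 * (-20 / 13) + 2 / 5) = -9262 / 195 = -47.50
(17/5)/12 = 17/60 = 0.28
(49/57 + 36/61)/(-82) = -0.02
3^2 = 9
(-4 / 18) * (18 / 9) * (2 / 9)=-8 / 81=-0.10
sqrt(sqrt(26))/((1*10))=0.23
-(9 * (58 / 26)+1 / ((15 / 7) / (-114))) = 2153 / 65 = 33.12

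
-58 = -58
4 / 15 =0.27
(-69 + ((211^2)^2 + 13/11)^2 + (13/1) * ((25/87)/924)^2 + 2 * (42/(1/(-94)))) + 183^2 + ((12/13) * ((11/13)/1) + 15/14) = 4290706371277877256080368303693/1092116961936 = 3928797483075187596.07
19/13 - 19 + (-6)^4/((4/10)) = 41892/13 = 3222.46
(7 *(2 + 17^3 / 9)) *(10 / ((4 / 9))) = 172585 / 2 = 86292.50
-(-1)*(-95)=-95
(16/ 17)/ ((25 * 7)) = 16/ 2975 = 0.01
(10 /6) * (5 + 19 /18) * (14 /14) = 545 /54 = 10.09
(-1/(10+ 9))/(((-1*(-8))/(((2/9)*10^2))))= -25/171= -0.15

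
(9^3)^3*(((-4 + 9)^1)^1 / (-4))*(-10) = 9685512225 / 2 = 4842756112.50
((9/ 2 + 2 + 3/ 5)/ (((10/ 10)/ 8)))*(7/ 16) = 497/ 20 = 24.85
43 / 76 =0.57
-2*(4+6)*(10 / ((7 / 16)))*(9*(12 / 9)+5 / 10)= -40000 / 7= -5714.29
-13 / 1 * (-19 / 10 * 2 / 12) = 247 / 60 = 4.12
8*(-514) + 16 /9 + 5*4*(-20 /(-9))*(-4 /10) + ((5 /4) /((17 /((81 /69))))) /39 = -83930451 /20332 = -4128.00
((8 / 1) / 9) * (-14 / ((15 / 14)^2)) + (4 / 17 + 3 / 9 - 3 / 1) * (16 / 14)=-3281888 / 240975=-13.62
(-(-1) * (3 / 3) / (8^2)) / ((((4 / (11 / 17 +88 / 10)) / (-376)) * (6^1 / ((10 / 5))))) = -37741 / 8160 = -4.63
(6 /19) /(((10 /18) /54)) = 2916 /95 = 30.69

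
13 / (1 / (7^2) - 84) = -637 / 4115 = -0.15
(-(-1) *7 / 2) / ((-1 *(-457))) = 7 / 914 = 0.01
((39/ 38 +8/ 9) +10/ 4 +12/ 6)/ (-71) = -1097/ 12141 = -0.09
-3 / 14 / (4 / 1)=-3 / 56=-0.05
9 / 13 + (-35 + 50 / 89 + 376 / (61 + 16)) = -2571356 / 89089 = -28.86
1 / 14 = 0.07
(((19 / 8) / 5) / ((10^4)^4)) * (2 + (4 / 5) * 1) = 133 / 1000000000000000000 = 0.00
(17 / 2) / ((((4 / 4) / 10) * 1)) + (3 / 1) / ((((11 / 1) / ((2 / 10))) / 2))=85.11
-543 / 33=-181 / 11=-16.45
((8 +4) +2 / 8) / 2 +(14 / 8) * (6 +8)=245 / 8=30.62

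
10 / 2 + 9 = 14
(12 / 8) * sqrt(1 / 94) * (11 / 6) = 11 * sqrt(94) / 376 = 0.28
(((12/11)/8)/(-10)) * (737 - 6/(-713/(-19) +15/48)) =-25427661/2530660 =-10.05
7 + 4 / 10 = 37 / 5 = 7.40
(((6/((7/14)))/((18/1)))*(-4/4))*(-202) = 404/3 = 134.67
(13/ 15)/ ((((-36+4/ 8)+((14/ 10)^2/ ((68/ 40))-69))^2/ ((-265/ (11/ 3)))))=-19912100/ 3395367371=-0.01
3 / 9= 1 / 3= 0.33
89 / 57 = 1.56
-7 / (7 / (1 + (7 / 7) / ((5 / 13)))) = -18 / 5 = -3.60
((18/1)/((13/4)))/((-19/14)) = -4.08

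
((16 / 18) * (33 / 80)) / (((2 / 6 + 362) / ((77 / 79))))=847 / 858730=0.00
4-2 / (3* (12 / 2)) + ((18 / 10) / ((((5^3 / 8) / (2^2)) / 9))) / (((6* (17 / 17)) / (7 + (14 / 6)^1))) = 58163 / 5625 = 10.34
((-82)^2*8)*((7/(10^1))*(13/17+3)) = 12049408/85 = 141757.74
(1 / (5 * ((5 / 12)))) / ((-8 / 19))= -57 / 50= -1.14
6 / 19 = 0.32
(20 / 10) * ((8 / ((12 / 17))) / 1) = 68 / 3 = 22.67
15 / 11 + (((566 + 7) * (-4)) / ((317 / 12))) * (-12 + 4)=2425107 / 3487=695.47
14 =14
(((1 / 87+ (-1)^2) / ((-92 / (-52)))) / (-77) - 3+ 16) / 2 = 6.50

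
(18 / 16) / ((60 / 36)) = 27 / 40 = 0.68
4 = 4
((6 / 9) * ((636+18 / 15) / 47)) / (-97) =-2124 / 22795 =-0.09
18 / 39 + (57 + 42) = 1293 / 13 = 99.46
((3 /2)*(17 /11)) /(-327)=-17 /2398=-0.01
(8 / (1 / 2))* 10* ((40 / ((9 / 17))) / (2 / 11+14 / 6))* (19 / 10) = 2273920 / 249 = 9132.21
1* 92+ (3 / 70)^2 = 450809 / 4900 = 92.00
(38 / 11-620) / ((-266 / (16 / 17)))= 54256 / 24871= 2.18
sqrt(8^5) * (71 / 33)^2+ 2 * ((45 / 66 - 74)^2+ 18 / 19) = 11590.95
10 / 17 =0.59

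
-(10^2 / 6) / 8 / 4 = -25 / 48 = -0.52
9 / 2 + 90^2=16209 / 2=8104.50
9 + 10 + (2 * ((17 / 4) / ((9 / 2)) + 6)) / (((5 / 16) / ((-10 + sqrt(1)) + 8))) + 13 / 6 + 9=-257 / 18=-14.28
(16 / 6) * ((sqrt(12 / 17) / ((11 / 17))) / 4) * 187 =68 * sqrt(51) / 3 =161.87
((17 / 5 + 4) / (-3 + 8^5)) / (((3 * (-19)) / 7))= -259 / 9338025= -0.00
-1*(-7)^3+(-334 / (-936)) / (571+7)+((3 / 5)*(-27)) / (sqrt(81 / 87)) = 92783039 / 270504 - 9*sqrt(87) / 5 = 326.21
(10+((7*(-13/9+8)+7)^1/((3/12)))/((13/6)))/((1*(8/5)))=10495/156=67.28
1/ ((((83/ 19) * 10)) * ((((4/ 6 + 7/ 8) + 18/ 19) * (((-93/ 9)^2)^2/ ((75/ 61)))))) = 1052676/ 1061403608821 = 0.00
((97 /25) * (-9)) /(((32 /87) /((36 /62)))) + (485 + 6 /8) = 5339741 /12400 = 430.62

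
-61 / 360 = -0.17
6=6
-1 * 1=-1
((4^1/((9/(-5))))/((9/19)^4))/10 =-260642/59049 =-4.41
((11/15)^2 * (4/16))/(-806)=-121/725400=-0.00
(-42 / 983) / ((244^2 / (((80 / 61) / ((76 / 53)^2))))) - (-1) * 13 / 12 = 2094225238843 / 1933131806472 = 1.08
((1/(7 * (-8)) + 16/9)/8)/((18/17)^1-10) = -0.02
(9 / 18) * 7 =3.50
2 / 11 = 0.18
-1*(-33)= 33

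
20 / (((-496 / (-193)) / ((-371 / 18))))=-358015 / 2232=-160.40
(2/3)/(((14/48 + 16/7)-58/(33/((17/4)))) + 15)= 1232/18679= 0.07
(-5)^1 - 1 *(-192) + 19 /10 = 1889 /10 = 188.90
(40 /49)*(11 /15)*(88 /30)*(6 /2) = 3872 /735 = 5.27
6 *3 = 18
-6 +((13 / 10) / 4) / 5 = -1187 / 200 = -5.94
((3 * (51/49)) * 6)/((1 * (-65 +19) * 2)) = -459/2254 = -0.20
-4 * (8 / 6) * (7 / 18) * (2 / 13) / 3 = -112 / 1053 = -0.11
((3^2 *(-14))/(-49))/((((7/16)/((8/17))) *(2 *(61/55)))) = 63360/50813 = 1.25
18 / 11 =1.64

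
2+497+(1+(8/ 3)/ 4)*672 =1619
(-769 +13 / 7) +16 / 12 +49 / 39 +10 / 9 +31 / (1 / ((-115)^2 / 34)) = 314510719 / 27846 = 11294.65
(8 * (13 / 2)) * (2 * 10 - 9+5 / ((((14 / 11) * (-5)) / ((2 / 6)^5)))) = 571.83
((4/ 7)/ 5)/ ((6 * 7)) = 2/ 735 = 0.00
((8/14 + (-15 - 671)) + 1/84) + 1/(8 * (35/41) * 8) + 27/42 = -4601557/6720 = -684.76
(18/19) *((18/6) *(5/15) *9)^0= 18/19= 0.95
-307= -307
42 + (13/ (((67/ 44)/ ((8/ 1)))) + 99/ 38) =287453/ 2546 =112.90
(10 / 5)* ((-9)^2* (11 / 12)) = 297 / 2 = 148.50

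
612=612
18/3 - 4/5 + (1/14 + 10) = 1069/70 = 15.27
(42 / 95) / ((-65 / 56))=-2352 / 6175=-0.38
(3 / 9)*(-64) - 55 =-229 / 3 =-76.33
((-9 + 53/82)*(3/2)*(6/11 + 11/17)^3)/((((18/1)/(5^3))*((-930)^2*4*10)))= -7596353395/1780884661729536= -0.00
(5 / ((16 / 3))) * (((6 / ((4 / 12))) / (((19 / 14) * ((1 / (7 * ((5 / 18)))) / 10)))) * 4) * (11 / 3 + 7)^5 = 205520896000 / 1539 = 133541842.76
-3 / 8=-0.38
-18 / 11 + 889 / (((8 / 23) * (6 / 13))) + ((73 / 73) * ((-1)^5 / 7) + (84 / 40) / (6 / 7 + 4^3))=23223224413 / 4194960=5535.98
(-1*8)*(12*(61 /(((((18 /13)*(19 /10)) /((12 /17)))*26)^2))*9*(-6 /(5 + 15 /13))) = 570960 /104329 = 5.47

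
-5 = -5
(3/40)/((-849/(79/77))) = -79/871640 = -0.00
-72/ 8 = -9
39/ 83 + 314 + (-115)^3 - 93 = -126214243/ 83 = -1520653.53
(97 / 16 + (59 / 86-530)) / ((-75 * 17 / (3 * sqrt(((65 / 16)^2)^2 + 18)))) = 359997 * sqrt(19030273) / 74854400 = 20.98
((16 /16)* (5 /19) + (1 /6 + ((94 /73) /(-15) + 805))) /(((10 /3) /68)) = 16429.02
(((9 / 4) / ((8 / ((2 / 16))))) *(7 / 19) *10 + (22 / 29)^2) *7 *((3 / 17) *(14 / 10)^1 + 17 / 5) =312914651 / 17385152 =18.00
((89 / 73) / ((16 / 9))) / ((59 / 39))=31239 / 68912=0.45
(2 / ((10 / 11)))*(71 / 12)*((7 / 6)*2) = 5467 / 180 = 30.37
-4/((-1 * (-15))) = -0.27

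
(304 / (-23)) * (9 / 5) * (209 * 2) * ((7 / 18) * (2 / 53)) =-889504 / 6095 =-145.94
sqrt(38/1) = sqrt(38) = 6.16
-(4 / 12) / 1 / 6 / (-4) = 1 / 72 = 0.01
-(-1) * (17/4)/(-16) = -17/64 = -0.27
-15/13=-1.15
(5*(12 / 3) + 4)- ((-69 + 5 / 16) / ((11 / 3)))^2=-10126785 / 30976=-326.92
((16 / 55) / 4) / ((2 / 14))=28 / 55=0.51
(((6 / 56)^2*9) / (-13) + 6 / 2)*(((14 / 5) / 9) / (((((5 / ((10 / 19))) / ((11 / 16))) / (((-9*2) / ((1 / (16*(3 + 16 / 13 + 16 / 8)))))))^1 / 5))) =-1430055 / 2366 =-604.42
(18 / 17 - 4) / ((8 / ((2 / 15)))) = -5 / 102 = -0.05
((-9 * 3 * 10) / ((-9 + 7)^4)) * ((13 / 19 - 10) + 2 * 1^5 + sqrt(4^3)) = -11.55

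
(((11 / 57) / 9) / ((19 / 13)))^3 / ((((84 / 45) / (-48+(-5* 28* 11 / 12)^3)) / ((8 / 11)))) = -151707649148770 / 58338256770549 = -2.60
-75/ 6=-25/ 2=-12.50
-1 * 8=-8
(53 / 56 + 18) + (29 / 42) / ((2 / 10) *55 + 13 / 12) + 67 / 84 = 16633 / 840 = 19.80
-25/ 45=-5/ 9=-0.56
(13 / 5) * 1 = 13 / 5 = 2.60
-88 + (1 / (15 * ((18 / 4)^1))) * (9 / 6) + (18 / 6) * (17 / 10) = -7459 / 90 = -82.88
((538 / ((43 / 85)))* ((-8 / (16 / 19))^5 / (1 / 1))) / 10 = -11323200727 / 1376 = -8229070.30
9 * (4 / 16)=9 / 4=2.25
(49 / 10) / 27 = 49 / 270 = 0.18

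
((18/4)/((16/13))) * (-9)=-1053/32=-32.91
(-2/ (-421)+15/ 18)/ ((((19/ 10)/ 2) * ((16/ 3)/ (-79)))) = -836215/ 63992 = -13.07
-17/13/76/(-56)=17/55328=0.00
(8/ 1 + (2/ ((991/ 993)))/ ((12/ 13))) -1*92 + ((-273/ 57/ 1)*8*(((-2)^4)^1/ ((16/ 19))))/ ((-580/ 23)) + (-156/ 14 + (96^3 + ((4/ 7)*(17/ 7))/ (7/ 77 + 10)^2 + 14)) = 884685.91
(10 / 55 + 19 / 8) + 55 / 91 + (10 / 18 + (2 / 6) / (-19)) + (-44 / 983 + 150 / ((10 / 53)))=1075059785071 / 1346088744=798.65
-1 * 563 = -563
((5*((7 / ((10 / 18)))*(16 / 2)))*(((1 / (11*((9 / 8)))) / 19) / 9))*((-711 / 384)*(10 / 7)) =-395 / 627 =-0.63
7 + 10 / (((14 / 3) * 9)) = 152 / 21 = 7.24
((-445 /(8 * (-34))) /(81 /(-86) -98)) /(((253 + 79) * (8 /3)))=-57405 /3073586944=-0.00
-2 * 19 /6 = -19 /3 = -6.33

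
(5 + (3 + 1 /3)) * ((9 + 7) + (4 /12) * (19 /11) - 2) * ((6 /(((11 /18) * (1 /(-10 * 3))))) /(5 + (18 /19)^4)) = -564159609000 /91546301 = -6162.56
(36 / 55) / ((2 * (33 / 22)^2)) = 8 / 55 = 0.15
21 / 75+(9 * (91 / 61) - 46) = -49248 / 1525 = -32.29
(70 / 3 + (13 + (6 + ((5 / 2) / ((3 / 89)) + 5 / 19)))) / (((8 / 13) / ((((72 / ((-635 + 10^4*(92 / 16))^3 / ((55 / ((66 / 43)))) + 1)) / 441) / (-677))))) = -190791 / 21396432575343421414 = -0.00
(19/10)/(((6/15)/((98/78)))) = 5.97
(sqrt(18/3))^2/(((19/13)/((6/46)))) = 234/437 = 0.54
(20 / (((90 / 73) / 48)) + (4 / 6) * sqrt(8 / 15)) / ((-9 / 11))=-25696 / 27 - 44 * sqrt(30) / 405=-952.30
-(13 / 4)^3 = -2197 / 64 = -34.33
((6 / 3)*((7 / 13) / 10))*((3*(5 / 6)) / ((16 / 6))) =0.10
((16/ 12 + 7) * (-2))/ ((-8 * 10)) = 5/ 24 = 0.21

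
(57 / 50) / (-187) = -57 / 9350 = -0.01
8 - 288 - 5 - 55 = -340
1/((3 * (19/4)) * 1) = 4/57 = 0.07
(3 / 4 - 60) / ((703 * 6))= -79 / 5624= -0.01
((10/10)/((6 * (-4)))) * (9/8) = -3/64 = -0.05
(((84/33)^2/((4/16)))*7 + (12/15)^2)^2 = 303310141696/9150625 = 33146.39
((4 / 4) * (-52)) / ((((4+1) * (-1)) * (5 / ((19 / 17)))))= 988 / 425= 2.32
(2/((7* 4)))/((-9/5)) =-5/126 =-0.04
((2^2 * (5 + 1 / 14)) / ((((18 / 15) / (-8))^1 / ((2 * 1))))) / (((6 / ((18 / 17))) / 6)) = -34080 / 119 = -286.39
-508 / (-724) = 127 / 181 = 0.70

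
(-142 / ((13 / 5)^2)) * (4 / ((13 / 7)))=-99400 / 2197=-45.24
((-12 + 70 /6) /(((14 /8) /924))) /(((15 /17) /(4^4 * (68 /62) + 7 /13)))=-339200048 /6045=-56112.50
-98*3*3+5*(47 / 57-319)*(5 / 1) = -503674 / 57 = -8836.39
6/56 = 3/28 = 0.11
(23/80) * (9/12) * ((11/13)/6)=253/8320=0.03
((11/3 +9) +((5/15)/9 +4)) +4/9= 463/27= 17.15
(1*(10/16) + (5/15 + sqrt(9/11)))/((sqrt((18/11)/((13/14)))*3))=sqrt(1001)*(72*sqrt(11) + 253)/33264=0.47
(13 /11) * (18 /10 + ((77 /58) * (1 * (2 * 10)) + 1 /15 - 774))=-4216264 /4785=-881.14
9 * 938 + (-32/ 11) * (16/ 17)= 1578142/ 187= 8439.26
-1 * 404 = -404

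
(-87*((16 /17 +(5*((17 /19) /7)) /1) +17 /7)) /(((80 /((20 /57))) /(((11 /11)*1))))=-65714 /42959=-1.53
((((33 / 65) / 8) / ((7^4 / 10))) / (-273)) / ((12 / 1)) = -11 / 136338384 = -0.00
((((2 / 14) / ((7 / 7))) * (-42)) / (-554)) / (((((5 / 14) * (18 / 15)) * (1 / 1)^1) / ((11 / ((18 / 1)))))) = 77 / 4986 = 0.02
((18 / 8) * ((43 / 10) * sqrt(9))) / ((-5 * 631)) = -1161 / 126200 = -0.01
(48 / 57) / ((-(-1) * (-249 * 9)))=-16 / 42579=-0.00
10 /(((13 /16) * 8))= 20 /13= 1.54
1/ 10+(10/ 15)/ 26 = 49/ 390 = 0.13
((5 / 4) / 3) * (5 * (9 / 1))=75 / 4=18.75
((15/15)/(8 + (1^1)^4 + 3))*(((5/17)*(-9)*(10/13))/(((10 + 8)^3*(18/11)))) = -275/15466464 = -0.00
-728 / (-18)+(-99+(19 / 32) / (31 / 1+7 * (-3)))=-168469 / 2880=-58.50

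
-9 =-9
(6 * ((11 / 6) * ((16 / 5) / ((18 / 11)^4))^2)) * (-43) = -101391750713 / 1076168025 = -94.22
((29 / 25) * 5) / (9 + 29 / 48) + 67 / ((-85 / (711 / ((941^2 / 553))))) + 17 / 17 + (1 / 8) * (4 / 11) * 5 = 1130649609981 / 763346605670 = 1.48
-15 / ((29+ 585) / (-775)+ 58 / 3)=-34875 / 43108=-0.81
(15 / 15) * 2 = 2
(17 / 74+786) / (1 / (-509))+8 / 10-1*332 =-148193189 / 370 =-400522.13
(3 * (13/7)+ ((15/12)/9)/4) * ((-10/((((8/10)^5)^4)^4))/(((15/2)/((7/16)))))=-185089852.70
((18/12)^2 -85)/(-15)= 331/60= 5.52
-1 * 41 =-41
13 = 13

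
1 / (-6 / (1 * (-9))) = 3 / 2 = 1.50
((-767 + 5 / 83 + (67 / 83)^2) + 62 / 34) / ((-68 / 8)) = 179057488 / 1990921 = 89.94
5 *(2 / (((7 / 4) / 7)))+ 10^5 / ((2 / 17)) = 850040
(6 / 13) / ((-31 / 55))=-330 / 403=-0.82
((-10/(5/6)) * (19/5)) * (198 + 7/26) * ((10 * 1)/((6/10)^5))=-1224312500/1053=-1162689.93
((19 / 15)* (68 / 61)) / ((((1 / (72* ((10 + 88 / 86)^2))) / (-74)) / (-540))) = 55678293236736 / 112789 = 493650030.03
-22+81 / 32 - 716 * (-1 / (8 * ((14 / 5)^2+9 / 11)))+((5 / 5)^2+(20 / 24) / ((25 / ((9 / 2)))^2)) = -77189227 / 9524000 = -8.10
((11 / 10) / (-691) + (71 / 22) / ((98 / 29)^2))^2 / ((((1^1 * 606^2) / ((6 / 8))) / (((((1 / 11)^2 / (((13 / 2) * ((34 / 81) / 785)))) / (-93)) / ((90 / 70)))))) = -6606902581569792837 / 2060059630023209470415119360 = -0.00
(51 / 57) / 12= 17 / 228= 0.07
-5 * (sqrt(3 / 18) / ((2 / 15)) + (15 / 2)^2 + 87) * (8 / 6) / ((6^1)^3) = -955 / 216-25 * sqrt(6) / 648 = -4.52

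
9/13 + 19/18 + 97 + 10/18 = 23237/234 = 99.30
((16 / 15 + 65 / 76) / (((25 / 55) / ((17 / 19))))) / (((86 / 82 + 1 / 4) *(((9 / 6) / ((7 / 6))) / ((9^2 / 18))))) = 117588779 / 11533950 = 10.20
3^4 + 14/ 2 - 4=84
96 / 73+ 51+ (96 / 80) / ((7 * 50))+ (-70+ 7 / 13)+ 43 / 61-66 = -4175727958 / 50652875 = -82.44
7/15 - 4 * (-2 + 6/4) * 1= 37/15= 2.47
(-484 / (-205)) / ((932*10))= 121 / 477650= 0.00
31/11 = 2.82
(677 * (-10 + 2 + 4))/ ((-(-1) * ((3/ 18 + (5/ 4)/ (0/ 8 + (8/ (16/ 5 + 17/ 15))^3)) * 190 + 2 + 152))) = -74870784/ 6176887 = -12.12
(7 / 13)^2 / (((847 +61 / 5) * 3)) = 245 / 2178072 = 0.00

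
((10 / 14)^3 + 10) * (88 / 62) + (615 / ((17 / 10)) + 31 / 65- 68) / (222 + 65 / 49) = 2144469189 / 133792295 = 16.03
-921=-921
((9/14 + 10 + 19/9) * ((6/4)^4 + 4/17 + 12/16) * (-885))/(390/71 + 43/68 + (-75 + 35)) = 7909774525/3925128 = 2015.16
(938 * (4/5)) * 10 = 7504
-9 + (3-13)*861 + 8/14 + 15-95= -60889/7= -8698.43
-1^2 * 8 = -8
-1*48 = -48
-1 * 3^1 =-3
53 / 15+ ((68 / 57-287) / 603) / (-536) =325551911 / 92114280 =3.53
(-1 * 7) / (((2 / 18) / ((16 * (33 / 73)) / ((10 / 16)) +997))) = -23192127 / 365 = -63540.07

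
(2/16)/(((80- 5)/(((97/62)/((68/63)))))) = 2037/843200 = 0.00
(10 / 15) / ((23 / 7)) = 14 / 69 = 0.20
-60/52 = -15/13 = -1.15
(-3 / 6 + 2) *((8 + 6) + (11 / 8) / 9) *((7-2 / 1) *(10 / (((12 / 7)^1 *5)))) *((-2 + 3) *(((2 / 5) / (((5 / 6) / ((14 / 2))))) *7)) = 349517 / 120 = 2912.64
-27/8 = -3.38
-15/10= -3/2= -1.50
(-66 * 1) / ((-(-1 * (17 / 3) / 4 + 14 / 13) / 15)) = -154440 / 53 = -2913.96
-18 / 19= -0.95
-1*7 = -7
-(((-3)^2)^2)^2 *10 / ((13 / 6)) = -393660 / 13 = -30281.54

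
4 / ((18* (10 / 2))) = 2 / 45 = 0.04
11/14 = 0.79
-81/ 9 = -9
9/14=0.64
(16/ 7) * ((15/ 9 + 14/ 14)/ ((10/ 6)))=128/ 35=3.66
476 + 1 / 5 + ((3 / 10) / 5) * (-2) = 11902 / 25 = 476.08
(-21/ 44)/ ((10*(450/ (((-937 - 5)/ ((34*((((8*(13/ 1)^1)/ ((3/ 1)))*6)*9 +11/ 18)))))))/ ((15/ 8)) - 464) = 29673/ 10113982208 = 0.00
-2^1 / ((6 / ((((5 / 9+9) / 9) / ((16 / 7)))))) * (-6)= 301 / 324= 0.93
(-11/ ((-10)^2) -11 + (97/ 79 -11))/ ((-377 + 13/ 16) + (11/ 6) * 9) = 659876/ 11366125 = 0.06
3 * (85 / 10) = 51 / 2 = 25.50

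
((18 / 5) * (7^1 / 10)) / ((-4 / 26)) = -16.38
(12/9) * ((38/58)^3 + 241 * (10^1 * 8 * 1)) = 1880907116/73167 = 25707.04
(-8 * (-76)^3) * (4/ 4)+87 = 3511895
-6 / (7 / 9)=-54 / 7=-7.71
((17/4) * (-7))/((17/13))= -91/4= -22.75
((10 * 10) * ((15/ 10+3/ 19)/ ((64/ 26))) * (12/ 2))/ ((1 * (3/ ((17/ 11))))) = 348075/ 1672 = 208.18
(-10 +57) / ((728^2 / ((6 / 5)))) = 0.00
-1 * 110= -110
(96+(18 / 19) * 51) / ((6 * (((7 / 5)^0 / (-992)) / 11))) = -4986784 / 19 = -262462.32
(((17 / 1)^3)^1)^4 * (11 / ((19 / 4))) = 1349230444111025.47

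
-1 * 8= -8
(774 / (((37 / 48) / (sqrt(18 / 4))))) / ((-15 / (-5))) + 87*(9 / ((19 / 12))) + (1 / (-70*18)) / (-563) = 6665334499 / 13478220 + 18576*sqrt(2) / 37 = 1204.54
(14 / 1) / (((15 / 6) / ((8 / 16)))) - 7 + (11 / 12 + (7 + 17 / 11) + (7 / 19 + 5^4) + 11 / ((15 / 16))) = 2685081 / 4180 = 642.36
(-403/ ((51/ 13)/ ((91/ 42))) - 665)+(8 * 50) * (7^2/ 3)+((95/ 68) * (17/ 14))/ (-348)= 5611249699/ 993888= 5645.76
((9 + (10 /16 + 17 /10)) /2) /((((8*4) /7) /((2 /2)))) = 3171 /2560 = 1.24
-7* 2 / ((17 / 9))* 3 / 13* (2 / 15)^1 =-252 / 1105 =-0.23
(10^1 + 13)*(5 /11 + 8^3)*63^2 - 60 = 514584159 /11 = 46780378.09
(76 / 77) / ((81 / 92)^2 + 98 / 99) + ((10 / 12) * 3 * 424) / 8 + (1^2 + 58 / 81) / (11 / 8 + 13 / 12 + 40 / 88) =57458335807519 / 429921875502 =133.65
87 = 87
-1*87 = -87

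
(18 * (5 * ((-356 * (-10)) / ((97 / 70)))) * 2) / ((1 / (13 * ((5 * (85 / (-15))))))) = -16521960000 / 97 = -170329484.54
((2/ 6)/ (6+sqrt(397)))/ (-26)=1/ 4693 - sqrt(397)/ 28158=-0.00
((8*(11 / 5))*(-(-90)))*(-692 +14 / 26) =-14238576 / 13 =-1095275.08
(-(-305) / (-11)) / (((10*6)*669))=-61 / 88308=-0.00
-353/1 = -353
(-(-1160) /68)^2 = 84100 /289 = 291.00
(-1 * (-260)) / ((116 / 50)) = 3250 / 29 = 112.07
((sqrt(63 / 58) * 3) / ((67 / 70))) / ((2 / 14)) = 2205 * sqrt(406) / 1943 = 22.87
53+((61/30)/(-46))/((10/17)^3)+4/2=75600307/1380000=54.78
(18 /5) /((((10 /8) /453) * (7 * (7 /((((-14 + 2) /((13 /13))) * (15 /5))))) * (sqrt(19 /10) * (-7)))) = 1174176 * sqrt(190) /162925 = 99.34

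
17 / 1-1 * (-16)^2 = -239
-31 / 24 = -1.29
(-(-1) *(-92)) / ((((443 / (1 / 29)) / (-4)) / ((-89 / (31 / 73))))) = -2390896 / 398257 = -6.00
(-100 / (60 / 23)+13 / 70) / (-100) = 0.38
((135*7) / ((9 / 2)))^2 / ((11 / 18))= 793800 / 11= 72163.64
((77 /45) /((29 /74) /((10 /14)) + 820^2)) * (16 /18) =45584 /20151844443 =0.00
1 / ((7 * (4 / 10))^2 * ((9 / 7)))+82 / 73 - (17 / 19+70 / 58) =-8911129 / 10136196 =-0.88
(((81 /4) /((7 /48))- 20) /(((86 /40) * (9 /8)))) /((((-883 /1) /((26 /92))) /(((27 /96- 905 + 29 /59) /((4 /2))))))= 3297298160 /463715397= 7.11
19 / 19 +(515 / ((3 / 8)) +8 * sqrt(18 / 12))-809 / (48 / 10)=4 * sqrt(6) +28939 / 24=1215.59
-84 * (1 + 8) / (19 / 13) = -9828 / 19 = -517.26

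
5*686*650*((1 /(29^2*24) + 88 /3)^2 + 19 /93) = 2019434661756204875 /1052434128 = 1918822858.39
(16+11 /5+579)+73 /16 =48141 /80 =601.76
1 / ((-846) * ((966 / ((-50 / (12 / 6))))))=25 / 817236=0.00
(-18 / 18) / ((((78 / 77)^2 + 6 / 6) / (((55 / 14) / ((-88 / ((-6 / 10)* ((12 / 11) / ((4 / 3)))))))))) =-2079 / 192208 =-0.01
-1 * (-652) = 652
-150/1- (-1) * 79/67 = -148.82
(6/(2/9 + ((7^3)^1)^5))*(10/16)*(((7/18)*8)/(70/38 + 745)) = 0.00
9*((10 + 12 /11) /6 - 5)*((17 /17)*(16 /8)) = -624 /11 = -56.73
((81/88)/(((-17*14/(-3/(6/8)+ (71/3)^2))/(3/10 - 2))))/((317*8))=117/81152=0.00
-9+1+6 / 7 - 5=-85 / 7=-12.14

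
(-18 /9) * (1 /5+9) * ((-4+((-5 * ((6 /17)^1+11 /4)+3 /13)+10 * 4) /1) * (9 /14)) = -3790791 /15470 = -245.04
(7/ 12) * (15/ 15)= 7/ 12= 0.58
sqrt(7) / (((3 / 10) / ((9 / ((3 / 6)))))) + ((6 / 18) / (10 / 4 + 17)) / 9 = 2 / 1053 + 60 * sqrt(7) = 158.75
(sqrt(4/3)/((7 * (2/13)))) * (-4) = -52 * sqrt(3)/21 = -4.29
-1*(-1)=1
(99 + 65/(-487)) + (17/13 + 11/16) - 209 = -10953975/101296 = -108.14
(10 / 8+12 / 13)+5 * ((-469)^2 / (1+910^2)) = 3.50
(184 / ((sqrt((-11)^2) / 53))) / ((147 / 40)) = 390080 / 1617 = 241.24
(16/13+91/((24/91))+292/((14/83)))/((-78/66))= -49907825/28392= -1757.81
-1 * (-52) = 52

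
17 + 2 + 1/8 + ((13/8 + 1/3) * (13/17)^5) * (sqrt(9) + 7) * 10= 2396791463/34076568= 70.34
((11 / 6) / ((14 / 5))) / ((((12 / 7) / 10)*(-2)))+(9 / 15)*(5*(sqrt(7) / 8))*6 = -275 / 144+9*sqrt(7) / 4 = 4.04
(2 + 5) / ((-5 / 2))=-14 / 5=-2.80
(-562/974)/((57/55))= -15455/27759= -0.56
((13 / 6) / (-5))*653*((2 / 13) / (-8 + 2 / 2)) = 653 / 105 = 6.22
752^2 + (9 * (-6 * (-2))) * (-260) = 537424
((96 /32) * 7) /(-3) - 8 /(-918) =-3209 /459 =-6.99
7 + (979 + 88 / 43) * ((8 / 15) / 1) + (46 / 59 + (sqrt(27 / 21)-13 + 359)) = 3 * sqrt(7) / 7 + 6674881 / 7611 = 878.14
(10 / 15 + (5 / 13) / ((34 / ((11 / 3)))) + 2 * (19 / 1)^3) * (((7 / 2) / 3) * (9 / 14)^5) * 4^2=28115.92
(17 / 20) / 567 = 17 / 11340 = 0.00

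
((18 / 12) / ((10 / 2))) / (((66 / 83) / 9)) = 747 / 220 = 3.40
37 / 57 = 0.65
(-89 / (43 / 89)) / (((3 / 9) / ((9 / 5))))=-213867 / 215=-994.73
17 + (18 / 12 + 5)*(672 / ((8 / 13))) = 7115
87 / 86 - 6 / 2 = -171 / 86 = -1.99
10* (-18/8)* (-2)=45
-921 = -921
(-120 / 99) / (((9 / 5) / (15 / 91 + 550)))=-10013000 / 27027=-370.48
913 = 913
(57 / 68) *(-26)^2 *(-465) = -4479345 / 17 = -263490.88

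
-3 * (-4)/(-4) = -3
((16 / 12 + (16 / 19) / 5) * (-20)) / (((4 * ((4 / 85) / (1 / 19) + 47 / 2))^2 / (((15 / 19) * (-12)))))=185538000 / 6208336849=0.03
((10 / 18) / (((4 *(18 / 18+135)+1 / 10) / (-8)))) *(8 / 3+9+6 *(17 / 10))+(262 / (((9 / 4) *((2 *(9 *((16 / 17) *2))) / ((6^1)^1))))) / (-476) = -405739 / 1828176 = -0.22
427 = 427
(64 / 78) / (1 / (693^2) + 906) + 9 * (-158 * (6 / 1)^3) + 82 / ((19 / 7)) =-33006710912433326 / 107471081965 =-307121.79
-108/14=-54/7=-7.71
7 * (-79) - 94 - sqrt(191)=-660.82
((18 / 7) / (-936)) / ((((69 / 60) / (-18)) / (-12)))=-1080 / 2093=-0.52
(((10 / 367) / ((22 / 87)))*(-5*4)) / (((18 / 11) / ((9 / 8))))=-2175 / 1468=-1.48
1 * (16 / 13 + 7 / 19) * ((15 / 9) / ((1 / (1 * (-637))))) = -96775 / 57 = -1697.81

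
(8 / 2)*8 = 32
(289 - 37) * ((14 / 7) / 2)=252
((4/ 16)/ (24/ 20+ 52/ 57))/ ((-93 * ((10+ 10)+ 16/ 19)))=-1805/ 29560608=-0.00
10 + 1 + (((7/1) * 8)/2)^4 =614667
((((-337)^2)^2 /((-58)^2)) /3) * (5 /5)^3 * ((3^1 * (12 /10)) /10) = 38693753283 /84100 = 460092.19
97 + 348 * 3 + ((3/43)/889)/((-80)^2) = 279148844803/244652800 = 1141.00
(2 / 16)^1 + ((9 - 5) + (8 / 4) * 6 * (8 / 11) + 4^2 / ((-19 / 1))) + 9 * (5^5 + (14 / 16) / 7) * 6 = 282181367 / 1672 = 168768.76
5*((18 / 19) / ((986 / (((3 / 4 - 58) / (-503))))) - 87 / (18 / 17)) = -23228162015 / 56539212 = -410.83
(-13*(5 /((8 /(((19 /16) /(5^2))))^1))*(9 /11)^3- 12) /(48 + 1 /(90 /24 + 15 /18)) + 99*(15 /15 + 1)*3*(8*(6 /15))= 130105652663 /68456960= 1900.55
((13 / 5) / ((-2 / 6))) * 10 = -78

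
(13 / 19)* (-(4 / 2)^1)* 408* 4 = -42432 / 19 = -2233.26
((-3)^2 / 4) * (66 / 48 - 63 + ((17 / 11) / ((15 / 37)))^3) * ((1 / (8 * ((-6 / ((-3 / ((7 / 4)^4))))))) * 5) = -223752113 / 479359650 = -0.47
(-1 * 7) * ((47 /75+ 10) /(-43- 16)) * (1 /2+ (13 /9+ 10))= 239897 /15930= 15.06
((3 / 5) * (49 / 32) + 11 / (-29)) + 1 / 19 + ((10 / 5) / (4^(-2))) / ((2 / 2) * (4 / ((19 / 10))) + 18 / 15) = 142198129 / 13841120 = 10.27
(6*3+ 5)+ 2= 25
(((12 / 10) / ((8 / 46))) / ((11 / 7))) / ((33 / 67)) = 10787 / 1210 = 8.91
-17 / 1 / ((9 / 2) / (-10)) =340 / 9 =37.78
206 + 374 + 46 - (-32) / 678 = 212230 / 339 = 626.05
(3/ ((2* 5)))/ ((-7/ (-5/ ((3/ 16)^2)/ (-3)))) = -128/ 63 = -2.03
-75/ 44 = -1.70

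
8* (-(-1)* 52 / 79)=416 / 79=5.27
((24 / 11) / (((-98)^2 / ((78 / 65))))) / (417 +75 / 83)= 166 / 254469985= 0.00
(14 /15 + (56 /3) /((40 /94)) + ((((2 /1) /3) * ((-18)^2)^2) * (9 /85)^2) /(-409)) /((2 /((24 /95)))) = 1520596992 /280727375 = 5.42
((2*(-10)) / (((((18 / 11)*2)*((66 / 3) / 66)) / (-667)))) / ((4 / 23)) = 843755 / 12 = 70312.92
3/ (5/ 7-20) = -7/ 45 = -0.16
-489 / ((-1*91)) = 489 / 91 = 5.37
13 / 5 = 2.60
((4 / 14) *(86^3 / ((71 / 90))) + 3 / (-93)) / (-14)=-3549191983 / 215698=-16454.45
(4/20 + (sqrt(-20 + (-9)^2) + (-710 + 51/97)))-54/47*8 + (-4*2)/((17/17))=-16559786/22795 + sqrt(61)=-718.66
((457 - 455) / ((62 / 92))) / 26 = 46 / 403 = 0.11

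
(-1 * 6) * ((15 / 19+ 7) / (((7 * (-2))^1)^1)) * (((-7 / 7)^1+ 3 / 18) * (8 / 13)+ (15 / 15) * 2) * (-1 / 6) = -4292 / 5187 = -0.83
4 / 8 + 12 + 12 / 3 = 33 / 2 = 16.50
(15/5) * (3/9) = 1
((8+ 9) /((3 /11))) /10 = 187 /30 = 6.23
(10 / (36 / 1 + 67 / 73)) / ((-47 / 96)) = -14016 / 25333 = -0.55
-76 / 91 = -0.84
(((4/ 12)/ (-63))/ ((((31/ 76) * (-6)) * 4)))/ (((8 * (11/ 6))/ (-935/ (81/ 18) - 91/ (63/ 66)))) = -19/ 1701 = -0.01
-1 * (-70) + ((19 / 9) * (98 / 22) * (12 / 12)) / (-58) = 401009 / 5742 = 69.84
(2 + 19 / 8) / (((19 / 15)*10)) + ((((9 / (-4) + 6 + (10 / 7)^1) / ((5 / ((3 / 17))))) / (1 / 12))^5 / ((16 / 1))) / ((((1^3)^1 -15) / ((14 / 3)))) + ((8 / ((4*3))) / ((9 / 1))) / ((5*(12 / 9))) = -114399470318731 / 163226590337160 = -0.70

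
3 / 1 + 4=7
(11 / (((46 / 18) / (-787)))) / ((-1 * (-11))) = -7083 / 23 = -307.96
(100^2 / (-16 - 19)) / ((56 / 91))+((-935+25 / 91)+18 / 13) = -127184 / 91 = -1397.63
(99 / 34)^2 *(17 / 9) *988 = 268983 / 17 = 15822.53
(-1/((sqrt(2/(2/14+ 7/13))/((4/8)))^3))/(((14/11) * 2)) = -341 * sqrt(2821)/1854944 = -0.01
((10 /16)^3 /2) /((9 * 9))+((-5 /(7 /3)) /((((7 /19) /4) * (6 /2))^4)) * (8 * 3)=-12298630459765 /1394039808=-8822.30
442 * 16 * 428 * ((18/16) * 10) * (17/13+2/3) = 67230240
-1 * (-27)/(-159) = -9/53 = -0.17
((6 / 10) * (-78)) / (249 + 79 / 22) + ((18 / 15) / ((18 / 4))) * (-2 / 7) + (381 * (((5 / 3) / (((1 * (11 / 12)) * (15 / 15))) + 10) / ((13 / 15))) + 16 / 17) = 566959015642 / 109111695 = 5196.13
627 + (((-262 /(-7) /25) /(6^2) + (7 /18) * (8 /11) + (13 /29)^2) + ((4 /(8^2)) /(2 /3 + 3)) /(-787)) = 12792420183139 /20385503600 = 627.53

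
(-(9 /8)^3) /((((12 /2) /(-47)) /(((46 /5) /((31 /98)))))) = 12871467 /39680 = 324.38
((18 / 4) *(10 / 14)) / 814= 45 / 11396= 0.00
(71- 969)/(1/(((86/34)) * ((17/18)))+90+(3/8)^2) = -2471296/249219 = -9.92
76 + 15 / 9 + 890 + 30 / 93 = 967.99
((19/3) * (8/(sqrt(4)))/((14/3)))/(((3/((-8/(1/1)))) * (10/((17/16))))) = -323/210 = -1.54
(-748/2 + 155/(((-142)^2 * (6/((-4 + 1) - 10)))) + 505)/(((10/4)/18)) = 47540667/50410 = 943.08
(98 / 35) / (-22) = -7 / 55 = -0.13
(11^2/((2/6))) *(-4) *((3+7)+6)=-23232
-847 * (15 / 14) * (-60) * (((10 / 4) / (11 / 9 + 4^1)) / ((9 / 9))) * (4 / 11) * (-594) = -5630361.70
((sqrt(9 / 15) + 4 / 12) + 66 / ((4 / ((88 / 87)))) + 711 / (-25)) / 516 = -6208 / 280575 + sqrt(15) / 2580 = -0.02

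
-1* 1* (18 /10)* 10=-18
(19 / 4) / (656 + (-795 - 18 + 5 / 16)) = -76 / 2507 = -0.03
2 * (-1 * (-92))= 184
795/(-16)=-795/16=-49.69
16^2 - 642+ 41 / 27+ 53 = -8950 / 27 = -331.48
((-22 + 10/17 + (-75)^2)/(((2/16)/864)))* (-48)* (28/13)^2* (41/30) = -169320199716864/14365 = -11786996151.54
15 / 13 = 1.15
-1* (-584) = 584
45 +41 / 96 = 4361 / 96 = 45.43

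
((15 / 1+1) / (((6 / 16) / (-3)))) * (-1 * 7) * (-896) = -802816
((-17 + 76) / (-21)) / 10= -59 / 210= -0.28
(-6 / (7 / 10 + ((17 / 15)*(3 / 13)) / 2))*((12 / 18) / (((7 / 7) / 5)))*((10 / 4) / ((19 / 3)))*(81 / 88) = -14625 / 1672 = -8.75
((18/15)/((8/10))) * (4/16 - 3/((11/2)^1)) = -39/88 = -0.44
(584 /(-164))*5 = -730 /41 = -17.80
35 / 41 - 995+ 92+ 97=-33011 / 41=-805.15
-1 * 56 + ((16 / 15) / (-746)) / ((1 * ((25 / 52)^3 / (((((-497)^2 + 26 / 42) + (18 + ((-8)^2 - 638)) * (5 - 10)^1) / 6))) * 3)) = -3875556300424 / 16522734375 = -234.56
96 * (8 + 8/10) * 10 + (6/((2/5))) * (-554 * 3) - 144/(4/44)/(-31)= -509358/31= -16430.90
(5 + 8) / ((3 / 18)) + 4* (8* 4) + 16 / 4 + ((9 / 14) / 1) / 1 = 210.64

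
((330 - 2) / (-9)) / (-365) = 0.10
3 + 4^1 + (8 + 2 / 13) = 197 / 13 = 15.15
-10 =-10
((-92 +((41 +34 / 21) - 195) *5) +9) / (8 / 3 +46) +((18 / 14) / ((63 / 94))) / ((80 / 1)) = -2480589 / 143080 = -17.34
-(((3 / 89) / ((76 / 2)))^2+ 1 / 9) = -11438005 / 102941316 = -0.11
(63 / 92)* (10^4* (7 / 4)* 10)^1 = 2756250 / 23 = 119836.96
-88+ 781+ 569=1262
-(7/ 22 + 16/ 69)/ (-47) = 0.01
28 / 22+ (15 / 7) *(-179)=-29437 / 77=-382.30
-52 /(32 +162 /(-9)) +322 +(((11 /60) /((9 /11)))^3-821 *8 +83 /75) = -6887502849953 /1102248000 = -6248.60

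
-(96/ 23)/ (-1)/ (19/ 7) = 1.54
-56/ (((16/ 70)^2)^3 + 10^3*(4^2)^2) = -12867859375/ 58824500032768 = -0.00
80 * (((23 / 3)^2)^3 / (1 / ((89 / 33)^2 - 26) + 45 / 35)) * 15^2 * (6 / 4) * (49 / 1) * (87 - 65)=11390294171754421000 / 2374839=4796238469957.09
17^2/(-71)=-289/71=-4.07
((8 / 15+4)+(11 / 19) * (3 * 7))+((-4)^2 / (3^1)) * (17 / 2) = 17677 / 285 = 62.02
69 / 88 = 0.78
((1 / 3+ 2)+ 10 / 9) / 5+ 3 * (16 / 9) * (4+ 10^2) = 24991 / 45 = 555.36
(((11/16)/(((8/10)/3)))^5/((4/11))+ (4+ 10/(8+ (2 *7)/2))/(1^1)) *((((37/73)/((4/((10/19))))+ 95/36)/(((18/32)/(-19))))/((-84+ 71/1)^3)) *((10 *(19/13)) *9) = 52567742174755977725/30222466701852672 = 1739.36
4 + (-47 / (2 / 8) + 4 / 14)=-1286 / 7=-183.71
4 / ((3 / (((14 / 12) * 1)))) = 14 / 9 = 1.56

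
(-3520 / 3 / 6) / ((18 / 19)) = -16720 / 81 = -206.42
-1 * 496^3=-122023936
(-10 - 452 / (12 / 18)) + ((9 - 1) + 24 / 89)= -60496 / 89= -679.73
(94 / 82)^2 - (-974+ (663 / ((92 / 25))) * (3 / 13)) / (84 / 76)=2744091025 / 3247692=844.94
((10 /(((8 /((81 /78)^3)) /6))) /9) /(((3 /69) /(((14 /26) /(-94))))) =-5281605 /42955744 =-0.12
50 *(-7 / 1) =-350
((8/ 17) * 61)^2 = 238144/ 289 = 824.03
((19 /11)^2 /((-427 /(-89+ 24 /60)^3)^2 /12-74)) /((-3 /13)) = 141883829873420746228 /812120911238456636927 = 0.17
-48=-48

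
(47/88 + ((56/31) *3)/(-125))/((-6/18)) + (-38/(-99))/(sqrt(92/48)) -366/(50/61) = -152765343/341000 + 76 *sqrt(69)/2277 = -447.71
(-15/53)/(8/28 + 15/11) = -1155/6731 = -0.17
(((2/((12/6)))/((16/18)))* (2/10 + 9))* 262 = 27117/10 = 2711.70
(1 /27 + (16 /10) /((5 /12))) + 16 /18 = 3217 /675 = 4.77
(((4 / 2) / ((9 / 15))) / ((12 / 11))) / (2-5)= -55 / 54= -1.02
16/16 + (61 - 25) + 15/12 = 153/4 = 38.25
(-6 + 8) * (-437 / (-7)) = 124.86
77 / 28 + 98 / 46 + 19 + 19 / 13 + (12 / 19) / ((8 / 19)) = 32103 / 1196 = 26.84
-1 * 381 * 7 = -2667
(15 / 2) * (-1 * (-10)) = 75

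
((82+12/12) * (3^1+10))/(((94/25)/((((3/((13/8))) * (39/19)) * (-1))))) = -971100/893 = -1087.46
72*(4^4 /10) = 9216 /5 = 1843.20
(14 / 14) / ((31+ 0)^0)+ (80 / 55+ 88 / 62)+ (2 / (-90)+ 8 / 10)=14276 / 3069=4.65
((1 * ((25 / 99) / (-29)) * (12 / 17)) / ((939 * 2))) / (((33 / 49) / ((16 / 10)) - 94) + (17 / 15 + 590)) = -98000 / 14897828294943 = -0.00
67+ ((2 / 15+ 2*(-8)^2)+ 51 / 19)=56378 / 285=197.82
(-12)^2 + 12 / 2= 150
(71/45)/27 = 71/1215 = 0.06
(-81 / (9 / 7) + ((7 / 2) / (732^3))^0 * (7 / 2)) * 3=-357 / 2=-178.50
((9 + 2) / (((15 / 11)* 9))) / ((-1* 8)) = -121 / 1080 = -0.11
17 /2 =8.50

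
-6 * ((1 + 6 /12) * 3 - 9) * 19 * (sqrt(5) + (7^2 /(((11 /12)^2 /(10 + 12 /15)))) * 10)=513 * sqrt(5) + 390930624 /121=3231978.71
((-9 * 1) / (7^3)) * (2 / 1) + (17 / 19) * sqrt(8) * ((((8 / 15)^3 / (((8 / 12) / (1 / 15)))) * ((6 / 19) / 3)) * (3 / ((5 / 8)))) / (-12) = -18 / 343 - 34816 * sqrt(2) / 30459375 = -0.05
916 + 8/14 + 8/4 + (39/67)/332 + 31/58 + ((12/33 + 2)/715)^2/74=56206660881078739/61153511211100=919.11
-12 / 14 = -6 / 7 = -0.86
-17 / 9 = -1.89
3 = 3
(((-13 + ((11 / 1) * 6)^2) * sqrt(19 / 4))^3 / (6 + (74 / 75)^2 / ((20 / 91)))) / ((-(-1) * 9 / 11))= 53501479987071875 * sqrt(19) / 2346632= 99379683134.60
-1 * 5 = -5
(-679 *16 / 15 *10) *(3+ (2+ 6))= -239008 / 3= -79669.33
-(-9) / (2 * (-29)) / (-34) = 9 / 1972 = 0.00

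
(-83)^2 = 6889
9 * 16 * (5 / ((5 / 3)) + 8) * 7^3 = 543312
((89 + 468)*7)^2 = 15202201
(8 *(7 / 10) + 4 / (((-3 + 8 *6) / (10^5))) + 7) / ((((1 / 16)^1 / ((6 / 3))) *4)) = 3204536 / 45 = 71211.91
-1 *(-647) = 647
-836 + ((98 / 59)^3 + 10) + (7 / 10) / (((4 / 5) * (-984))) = -1328022495317 / 1616743488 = -821.42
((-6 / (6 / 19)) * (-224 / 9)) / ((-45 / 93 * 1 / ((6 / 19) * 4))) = -55552 / 45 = -1234.49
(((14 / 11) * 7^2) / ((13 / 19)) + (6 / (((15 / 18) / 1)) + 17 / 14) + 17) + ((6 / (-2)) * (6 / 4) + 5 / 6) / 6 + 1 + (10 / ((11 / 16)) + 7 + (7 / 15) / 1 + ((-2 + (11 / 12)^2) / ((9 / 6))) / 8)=138.87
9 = 9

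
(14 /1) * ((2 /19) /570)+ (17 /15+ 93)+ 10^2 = 1051246 /5415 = 194.14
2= 2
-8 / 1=-8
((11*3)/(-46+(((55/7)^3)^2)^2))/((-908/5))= -761270796055/231908607071506890292044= -0.00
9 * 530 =4770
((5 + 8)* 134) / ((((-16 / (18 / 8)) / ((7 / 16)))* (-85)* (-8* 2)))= -54873 / 696320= -0.08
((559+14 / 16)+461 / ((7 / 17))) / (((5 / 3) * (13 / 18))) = 2539323 / 1820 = 1395.23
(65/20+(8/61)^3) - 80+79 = 2044877/907924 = 2.25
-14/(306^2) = -0.00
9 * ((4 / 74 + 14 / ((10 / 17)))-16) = 13077 / 185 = 70.69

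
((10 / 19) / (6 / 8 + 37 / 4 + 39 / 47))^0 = 1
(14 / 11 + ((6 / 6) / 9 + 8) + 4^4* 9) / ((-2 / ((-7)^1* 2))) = 1603175 / 99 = 16193.69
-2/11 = -0.18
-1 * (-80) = 80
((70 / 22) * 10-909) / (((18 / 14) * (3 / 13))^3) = -7271206579 / 216513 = -33583.23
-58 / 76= -29 / 38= -0.76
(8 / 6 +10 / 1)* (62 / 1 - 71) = -102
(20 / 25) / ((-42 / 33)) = -22 / 35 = -0.63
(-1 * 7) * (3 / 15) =-1.40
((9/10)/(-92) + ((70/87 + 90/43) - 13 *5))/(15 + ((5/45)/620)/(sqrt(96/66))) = -13312222662103200/3214883117924509 + 39761716434 *sqrt(11)/3214883117924509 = -4.14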